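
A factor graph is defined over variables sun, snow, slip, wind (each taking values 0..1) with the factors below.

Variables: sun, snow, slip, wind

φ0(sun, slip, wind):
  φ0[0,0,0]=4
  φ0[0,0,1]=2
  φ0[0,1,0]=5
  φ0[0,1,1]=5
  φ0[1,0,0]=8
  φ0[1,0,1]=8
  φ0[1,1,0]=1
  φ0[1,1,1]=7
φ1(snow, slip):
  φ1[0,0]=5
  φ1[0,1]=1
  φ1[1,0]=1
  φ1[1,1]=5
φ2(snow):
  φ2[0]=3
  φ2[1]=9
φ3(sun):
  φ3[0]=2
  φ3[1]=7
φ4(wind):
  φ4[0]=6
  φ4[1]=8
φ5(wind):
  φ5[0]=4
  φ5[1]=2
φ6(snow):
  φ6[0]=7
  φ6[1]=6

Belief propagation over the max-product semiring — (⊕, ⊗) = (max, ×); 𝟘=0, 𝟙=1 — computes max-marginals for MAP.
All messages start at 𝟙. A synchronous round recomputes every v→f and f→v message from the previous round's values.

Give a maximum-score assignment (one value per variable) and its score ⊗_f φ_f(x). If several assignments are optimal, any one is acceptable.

init: all messages = 𝟙 over 2 values
r1 m[φ0→sun] = [5, 8]
r1 m[φ0→slip] = [8, 7]
r1 m[φ0→wind] = [8, 8]
r1 m[φ1→snow] = [5, 5]
r1 m[φ1→slip] = [5, 5]
r1 m[φ2→snow] = [3, 9]
r1 m[φ3→sun] = [2, 7]
r1 m[φ4→wind] = [6, 8]
r1 m[φ5→wind] = [4, 2]
r1 m[φ6→snow] = [7, 6]
r1 m[sun→φ0] = [1, 1]
r1 m[sun→φ3] = [1, 1]
r1 m[snow→φ1] = [1, 1]
r1 m[snow→φ2] = [1, 1]
r1 m[snow→φ6] = [1, 1]
r1 m[slip→φ0] = [1, 1]
r1 m[slip→φ1] = [1, 1]
r1 m[wind→φ0] = [1, 1]
r1 m[wind→φ4] = [1, 1]
r1 m[wind→φ5] = [1, 1]
r2 m[φ0→sun] = [5, 8]
r2 m[φ0→slip] = [8, 7]
r2 m[φ0→wind] = [8, 8]
r2 m[φ1→snow] = [5, 5]
r2 m[φ1→slip] = [5, 5]
r2 m[φ2→snow] = [3, 9]
r2 m[φ3→sun] = [2, 7]
r2 m[φ4→wind] = [6, 8]
r2 m[φ5→wind] = [4, 2]
r2 m[φ6→snow] = [7, 6]
r2 m[sun→φ0] = [2, 7]
r2 m[sun→φ3] = [5, 8]
r2 m[snow→φ1] = [21, 54]
r2 m[snow→φ2] = [35, 30]
r2 m[snow→φ6] = [15, 45]
r2 m[slip→φ0] = [5, 5]
r2 m[slip→φ1] = [8, 7]
r2 m[wind→φ0] = [24, 16]
r2 m[wind→φ4] = [32, 16]
r2 m[wind→φ5] = [48, 64]
r3 m[φ0→sun] = [600, 960]
r3 m[φ0→slip] = [1344, 784]
r3 m[φ0→wind] = [280, 280]
r3 m[φ1→snow] = [40, 35]
r3 m[φ1→slip] = [105, 270]
r3 m[φ2→snow] = [3, 9]
r3 m[φ3→sun] = [2, 7]
r3 m[φ4→wind] = [6, 8]
r3 m[φ5→wind] = [4, 2]
r3 m[φ6→snow] = [7, 6]
r3 m[sun→φ0] = [2, 7]
r3 m[sun→φ3] = [5, 8]
r3 m[snow→φ1] = [21, 54]
r3 m[snow→φ2] = [35, 30]
r3 m[snow→φ6] = [15, 45]
r3 m[slip→φ0] = [5, 5]
r3 m[slip→φ1] = [8, 7]
r3 m[wind→φ0] = [24, 16]
r3 m[wind→φ4] = [32, 16]
r3 m[wind→φ5] = [48, 64]
r4 m[φ0→sun] = [600, 960]
r4 m[φ0→slip] = [1344, 784]
r4 m[φ0→wind] = [280, 280]
r4 m[φ1→snow] = [40, 35]
r4 m[φ1→slip] = [105, 270]
r4 m[φ2→snow] = [3, 9]
r4 m[φ3→sun] = [2, 7]
r4 m[φ4→wind] = [6, 8]
r4 m[φ5→wind] = [4, 2]
r4 m[φ6→snow] = [7, 6]
r4 m[sun→φ0] = [2, 7]
r4 m[sun→φ3] = [600, 960]
r4 m[snow→φ1] = [21, 54]
r4 m[snow→φ2] = [280, 210]
r4 m[snow→φ6] = [120, 315]
r4 m[slip→φ0] = [105, 270]
r4 m[slip→φ1] = [1344, 784]
r4 m[wind→φ0] = [24, 16]
r4 m[wind→φ4] = [1120, 560]
r4 m[wind→φ5] = [1680, 2240]
r5 m[φ0→sun] = [32400, 30240]
r5 m[φ0→slip] = [1344, 784]
r5 m[φ0→wind] = [5880, 13230]
r5 m[φ1→snow] = [6720, 3920]
r5 m[φ1→slip] = [105, 270]
r5 m[φ2→snow] = [3, 9]
r5 m[φ3→sun] = [2, 7]
r5 m[φ4→wind] = [6, 8]
r5 m[φ5→wind] = [4, 2]
r5 m[φ6→snow] = [7, 6]
r5 m[sun→φ0] = [2, 7]
r5 m[sun→φ3] = [600, 960]
r5 m[snow→φ1] = [21, 54]
r5 m[snow→φ2] = [280, 210]
r5 m[snow→φ6] = [120, 315]
r5 m[slip→φ0] = [105, 270]
r5 m[slip→φ1] = [1344, 784]
r5 m[wind→φ0] = [24, 16]
r5 m[wind→φ4] = [1120, 560]
r5 m[wind→φ5] = [1680, 2240]
r6 m[φ0→sun] = [32400, 30240]
r6 m[φ0→slip] = [1344, 784]
r6 m[φ0→wind] = [5880, 13230]
r6 m[φ1→snow] = [6720, 3920]
r6 m[φ1→slip] = [105, 270]
r6 m[φ2→snow] = [3, 9]
r6 m[φ3→sun] = [2, 7]
r6 m[φ4→wind] = [6, 8]
r6 m[φ5→wind] = [4, 2]
r6 m[φ6→snow] = [7, 6]
r6 m[sun→φ0] = [2, 7]
r6 m[sun→φ3] = [32400, 30240]
r6 m[snow→φ1] = [21, 54]
r6 m[snow→φ2] = [47040, 23520]
r6 m[snow→φ6] = [20160, 35280]
r6 m[slip→φ0] = [105, 270]
r6 m[slip→φ1] = [1344, 784]
r6 m[wind→φ0] = [24, 16]
r6 m[wind→φ4] = [23520, 26460]
r6 m[wind→φ5] = [35280, 105840]
r7 m[φ0→sun] = [32400, 30240]
r7 m[φ0→slip] = [1344, 784]
r7 m[φ0→wind] = [5880, 13230]
r7 m[φ1→snow] = [6720, 3920]
r7 m[φ1→slip] = [105, 270]
r7 m[φ2→snow] = [3, 9]
r7 m[φ3→sun] = [2, 7]
r7 m[φ4→wind] = [6, 8]
r7 m[φ5→wind] = [4, 2]
r7 m[φ6→snow] = [7, 6]
r7 m[sun→φ0] = [2, 7]
r7 m[sun→φ3] = [32400, 30240]
r7 m[snow→φ1] = [21, 54]
r7 m[snow→φ2] = [47040, 23520]
r7 m[snow→φ6] = [20160, 35280]
r7 m[slip→φ0] = [105, 270]
r7 m[slip→φ1] = [1344, 784]
r7 m[wind→φ0] = [24, 16]
r7 m[wind→φ4] = [23520, 26460]
r7 m[wind→φ5] = [35280, 105840]
fixed point reached at round 7
traceback from sun: (sun=1, snow=1, slip=1, wind=1), score=211680

assignment: (sun=1, snow=1, slip=1, wind=1); score = 211680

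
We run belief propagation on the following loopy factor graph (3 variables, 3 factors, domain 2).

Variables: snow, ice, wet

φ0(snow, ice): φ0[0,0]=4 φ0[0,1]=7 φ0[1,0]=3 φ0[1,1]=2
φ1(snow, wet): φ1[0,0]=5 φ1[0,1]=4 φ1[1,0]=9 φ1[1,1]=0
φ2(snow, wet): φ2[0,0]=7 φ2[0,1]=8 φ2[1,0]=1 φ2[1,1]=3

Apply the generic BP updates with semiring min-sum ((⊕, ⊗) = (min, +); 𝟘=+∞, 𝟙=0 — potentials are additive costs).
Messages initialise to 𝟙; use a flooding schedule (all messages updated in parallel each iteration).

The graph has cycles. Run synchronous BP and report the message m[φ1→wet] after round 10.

message @ round 10 = [19, 10]

init: all messages = 𝟙 over 2 values
r1 m[φ0→snow] = [4, 2]
r1 m[φ0→ice] = [3, 2]
r1 m[φ1→snow] = [4, 0]
r1 m[φ1→wet] = [5, 0]
r1 m[φ2→snow] = [7, 1]
r1 m[φ2→wet] = [1, 3]
r1 m[snow→φ0] = [0, 0]
r1 m[snow→φ1] = [0, 0]
r1 m[snow→φ2] = [0, 0]
r1 m[ice→φ0] = [0, 0]
r1 m[wet→φ1] = [0, 0]
r1 m[wet→φ2] = [0, 0]
r2 m[φ0→snow] = [4, 2]
r2 m[φ0→ice] = [3, 2]
r2 m[φ1→snow] = [4, 0]
r2 m[φ1→wet] = [5, 0]
r2 m[φ2→snow] = [7, 1]
r2 m[φ2→wet] = [1, 3]
r2 m[snow→φ0] = [11, 1]
r2 m[snow→φ1] = [11, 3]
r2 m[snow→φ2] = [8, 2]
r2 m[ice→φ0] = [0, 0]
r2 m[wet→φ1] = [1, 3]
r2 m[wet→φ2] = [5, 0]
r3 m[φ0→snow] = [4, 2]
r3 m[φ0→ice] = [4, 3]
r3 m[φ1→snow] = [6, 3]
r3 m[φ1→wet] = [12, 3]
r3 m[φ2→snow] = [8, 3]
r3 m[φ2→wet] = [3, 5]
r3 m[snow→φ0] = [11, 1]
r3 m[snow→φ1] = [11, 3]
r3 m[snow→φ2] = [8, 2]
r3 m[ice→φ0] = [0, 0]
r3 m[wet→φ1] = [1, 3]
r3 m[wet→φ2] = [5, 0]
r4 m[φ0→snow] = [4, 2]
r4 m[φ0→ice] = [4, 3]
r4 m[φ1→snow] = [6, 3]
r4 m[φ1→wet] = [12, 3]
r4 m[φ2→snow] = [8, 3]
r4 m[φ2→wet] = [3, 5]
r4 m[snow→φ0] = [14, 6]
r4 m[snow→φ1] = [12, 5]
r4 m[snow→φ2] = [10, 5]
r4 m[ice→φ0] = [0, 0]
r4 m[wet→φ1] = [3, 5]
r4 m[wet→φ2] = [12, 3]
r5 m[φ0→snow] = [4, 2]
r5 m[φ0→ice] = [9, 8]
r5 m[φ1→snow] = [8, 5]
r5 m[φ1→wet] = [14, 5]
r5 m[φ2→snow] = [11, 6]
r5 m[φ2→wet] = [6, 8]
r5 m[snow→φ0] = [14, 6]
r5 m[snow→φ1] = [12, 5]
r5 m[snow→φ2] = [10, 5]
r5 m[ice→φ0] = [0, 0]
r5 m[wet→φ1] = [3, 5]
r5 m[wet→φ2] = [12, 3]
r6 m[φ0→snow] = [4, 2]
r6 m[φ0→ice] = [9, 8]
r6 m[φ1→snow] = [8, 5]
r6 m[φ1→wet] = [14, 5]
r6 m[φ2→snow] = [11, 6]
r6 m[φ2→wet] = [6, 8]
r6 m[snow→φ0] = [19, 11]
r6 m[snow→φ1] = [15, 8]
r6 m[snow→φ2] = [12, 7]
r6 m[ice→φ0] = [0, 0]
r6 m[wet→φ1] = [6, 8]
r6 m[wet→φ2] = [14, 5]
r7 m[φ0→snow] = [4, 2]
r7 m[φ0→ice] = [14, 13]
r7 m[φ1→snow] = [11, 8]
r7 m[φ1→wet] = [17, 8]
r7 m[φ2→snow] = [13, 8]
r7 m[φ2→wet] = [8, 10]
r7 m[snow→φ0] = [19, 11]
r7 m[snow→φ1] = [15, 8]
r7 m[snow→φ2] = [12, 7]
r7 m[ice→φ0] = [0, 0]
r7 m[wet→φ1] = [6, 8]
r7 m[wet→φ2] = [14, 5]
r8 m[φ0→snow] = [4, 2]
r8 m[φ0→ice] = [14, 13]
r8 m[φ1→snow] = [11, 8]
r8 m[φ1→wet] = [17, 8]
r8 m[φ2→snow] = [13, 8]
r8 m[φ2→wet] = [8, 10]
r8 m[snow→φ0] = [24, 16]
r8 m[snow→φ1] = [17, 10]
r8 m[snow→φ2] = [15, 10]
r8 m[ice→φ0] = [0, 0]
r8 m[wet→φ1] = [8, 10]
r8 m[wet→φ2] = [17, 8]
r9 m[φ0→snow] = [4, 2]
r9 m[φ0→ice] = [19, 18]
r9 m[φ1→snow] = [13, 10]
r9 m[φ1→wet] = [19, 10]
r9 m[φ2→snow] = [16, 11]
r9 m[φ2→wet] = [11, 13]
r9 m[snow→φ0] = [24, 16]
r9 m[snow→φ1] = [17, 10]
r9 m[snow→φ2] = [15, 10]
r9 m[ice→φ0] = [0, 0]
r9 m[wet→φ1] = [8, 10]
r9 m[wet→φ2] = [17, 8]
r10 m[φ0→snow] = [4, 2]
r10 m[φ0→ice] = [19, 18]
r10 m[φ1→snow] = [13, 10]
r10 m[φ1→wet] = [19, 10]
r10 m[φ2→snow] = [16, 11]
r10 m[φ2→wet] = [11, 13]
r10 m[snow→φ0] = [29, 21]
r10 m[snow→φ1] = [20, 13]
r10 m[snow→φ2] = [17, 12]
r10 m[ice→φ0] = [0, 0]
r10 m[wet→φ1] = [11, 13]
r10 m[wet→φ2] = [19, 10]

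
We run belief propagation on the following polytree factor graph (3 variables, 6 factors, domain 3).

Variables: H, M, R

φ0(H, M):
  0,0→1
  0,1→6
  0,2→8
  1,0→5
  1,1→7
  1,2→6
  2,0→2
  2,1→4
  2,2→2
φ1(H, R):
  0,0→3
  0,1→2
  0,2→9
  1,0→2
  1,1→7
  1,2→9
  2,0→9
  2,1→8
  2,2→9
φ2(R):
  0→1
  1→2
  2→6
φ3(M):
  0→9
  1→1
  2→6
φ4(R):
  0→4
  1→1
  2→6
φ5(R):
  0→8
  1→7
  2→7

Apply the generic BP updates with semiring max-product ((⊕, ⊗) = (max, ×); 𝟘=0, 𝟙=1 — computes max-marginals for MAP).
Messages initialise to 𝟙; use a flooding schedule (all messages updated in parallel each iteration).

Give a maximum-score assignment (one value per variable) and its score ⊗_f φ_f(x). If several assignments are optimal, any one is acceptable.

assignment: (H=0, M=2, R=2); score = 108864

init: all messages = 𝟙 over 3 values
r1 m[φ0→H] = [8, 7, 4]
r1 m[φ0→M] = [5, 7, 8]
r1 m[φ1→H] = [9, 9, 9]
r1 m[φ1→R] = [9, 8, 9]
r1 m[φ2→R] = [1, 2, 6]
r1 m[φ3→M] = [9, 1, 6]
r1 m[φ4→R] = [4, 1, 6]
r1 m[φ5→R] = [8, 7, 7]
r1 m[H→φ0] = [1, 1, 1]
r1 m[H→φ1] = [1, 1, 1]
r1 m[M→φ0] = [1, 1, 1]
r1 m[M→φ3] = [1, 1, 1]
r1 m[R→φ1] = [1, 1, 1]
r1 m[R→φ2] = [1, 1, 1]
r1 m[R→φ4] = [1, 1, 1]
r1 m[R→φ5] = [1, 1, 1]
r2 m[φ0→H] = [8, 7, 4]
r2 m[φ0→M] = [5, 7, 8]
r2 m[φ1→H] = [9, 9, 9]
r2 m[φ1→R] = [9, 8, 9]
r2 m[φ2→R] = [1, 2, 6]
r2 m[φ3→M] = [9, 1, 6]
r2 m[φ4→R] = [4, 1, 6]
r2 m[φ5→R] = [8, 7, 7]
r2 m[H→φ0] = [9, 9, 9]
r2 m[H→φ1] = [8, 7, 4]
r2 m[M→φ0] = [9, 1, 6]
r2 m[M→φ3] = [5, 7, 8]
r2 m[R→φ1] = [32, 14, 252]
r2 m[R→φ2] = [288, 56, 378]
r2 m[R→φ4] = [72, 112, 378]
r2 m[R→φ5] = [36, 16, 324]
r3 m[φ0→H] = [48, 45, 18]
r3 m[φ0→M] = [45, 63, 72]
r3 m[φ1→H] = [2268, 2268, 2268]
r3 m[φ1→R] = [36, 49, 72]
r3 m[φ2→R] = [1, 2, 6]
r3 m[φ3→M] = [9, 1, 6]
r3 m[φ4→R] = [4, 1, 6]
r3 m[φ5→R] = [8, 7, 7]
r3 m[H→φ0] = [9, 9, 9]
r3 m[H→φ1] = [8, 7, 4]
r3 m[M→φ0] = [9, 1, 6]
r3 m[M→φ3] = [5, 7, 8]
r3 m[R→φ1] = [32, 14, 252]
r3 m[R→φ2] = [288, 56, 378]
r3 m[R→φ4] = [72, 112, 378]
r3 m[R→φ5] = [36, 16, 324]
r4 m[φ0→H] = [48, 45, 18]
r4 m[φ0→M] = [45, 63, 72]
r4 m[φ1→H] = [2268, 2268, 2268]
r4 m[φ1→R] = [36, 49, 72]
r4 m[φ2→R] = [1, 2, 6]
r4 m[φ3→M] = [9, 1, 6]
r4 m[φ4→R] = [4, 1, 6]
r4 m[φ5→R] = [8, 7, 7]
r4 m[H→φ0] = [2268, 2268, 2268]
r4 m[H→φ1] = [48, 45, 18]
r4 m[M→φ0] = [9, 1, 6]
r4 m[M→φ3] = [45, 63, 72]
r4 m[R→φ1] = [32, 14, 252]
r4 m[R→φ2] = [1152, 343, 3024]
r4 m[R→φ4] = [288, 686, 3024]
r4 m[R→φ5] = [144, 98, 2592]
r5 m[φ0→H] = [48, 45, 18]
r5 m[φ0→M] = [11340, 15876, 18144]
r5 m[φ1→H] = [2268, 2268, 2268]
r5 m[φ1→R] = [162, 315, 432]
r5 m[φ2→R] = [1, 2, 6]
r5 m[φ3→M] = [9, 1, 6]
r5 m[φ4→R] = [4, 1, 6]
r5 m[φ5→R] = [8, 7, 7]
r5 m[H→φ0] = [2268, 2268, 2268]
r5 m[H→φ1] = [48, 45, 18]
r5 m[M→φ0] = [9, 1, 6]
r5 m[M→φ3] = [45, 63, 72]
r5 m[R→φ1] = [32, 14, 252]
r5 m[R→φ2] = [1152, 343, 3024]
r5 m[R→φ4] = [288, 686, 3024]
r5 m[R→φ5] = [144, 98, 2592]
r6 m[φ0→H] = [48, 45, 18]
r6 m[φ0→M] = [11340, 15876, 18144]
r6 m[φ1→H] = [2268, 2268, 2268]
r6 m[φ1→R] = [162, 315, 432]
r6 m[φ2→R] = [1, 2, 6]
r6 m[φ3→M] = [9, 1, 6]
r6 m[φ4→R] = [4, 1, 6]
r6 m[φ5→R] = [8, 7, 7]
r6 m[H→φ0] = [2268, 2268, 2268]
r6 m[H→φ1] = [48, 45, 18]
r6 m[M→φ0] = [9, 1, 6]
r6 m[M→φ3] = [11340, 15876, 18144]
r6 m[R→φ1] = [32, 14, 252]
r6 m[R→φ2] = [5184, 2205, 18144]
r6 m[R→φ4] = [1296, 4410, 18144]
r6 m[R→φ5] = [648, 630, 15552]
r7 m[φ0→H] = [48, 45, 18]
r7 m[φ0→M] = [11340, 15876, 18144]
r7 m[φ1→H] = [2268, 2268, 2268]
r7 m[φ1→R] = [162, 315, 432]
r7 m[φ2→R] = [1, 2, 6]
r7 m[φ3→M] = [9, 1, 6]
r7 m[φ4→R] = [4, 1, 6]
r7 m[φ5→R] = [8, 7, 7]
r7 m[H→φ0] = [2268, 2268, 2268]
r7 m[H→φ1] = [48, 45, 18]
r7 m[M→φ0] = [9, 1, 6]
r7 m[M→φ3] = [11340, 15876, 18144]
r7 m[R→φ1] = [32, 14, 252]
r7 m[R→φ2] = [5184, 2205, 18144]
r7 m[R→φ4] = [1296, 4410, 18144]
r7 m[R→φ5] = [648, 630, 15552]
fixed point reached at round 7
traceback from H: (H=0, M=2, R=2), score=108864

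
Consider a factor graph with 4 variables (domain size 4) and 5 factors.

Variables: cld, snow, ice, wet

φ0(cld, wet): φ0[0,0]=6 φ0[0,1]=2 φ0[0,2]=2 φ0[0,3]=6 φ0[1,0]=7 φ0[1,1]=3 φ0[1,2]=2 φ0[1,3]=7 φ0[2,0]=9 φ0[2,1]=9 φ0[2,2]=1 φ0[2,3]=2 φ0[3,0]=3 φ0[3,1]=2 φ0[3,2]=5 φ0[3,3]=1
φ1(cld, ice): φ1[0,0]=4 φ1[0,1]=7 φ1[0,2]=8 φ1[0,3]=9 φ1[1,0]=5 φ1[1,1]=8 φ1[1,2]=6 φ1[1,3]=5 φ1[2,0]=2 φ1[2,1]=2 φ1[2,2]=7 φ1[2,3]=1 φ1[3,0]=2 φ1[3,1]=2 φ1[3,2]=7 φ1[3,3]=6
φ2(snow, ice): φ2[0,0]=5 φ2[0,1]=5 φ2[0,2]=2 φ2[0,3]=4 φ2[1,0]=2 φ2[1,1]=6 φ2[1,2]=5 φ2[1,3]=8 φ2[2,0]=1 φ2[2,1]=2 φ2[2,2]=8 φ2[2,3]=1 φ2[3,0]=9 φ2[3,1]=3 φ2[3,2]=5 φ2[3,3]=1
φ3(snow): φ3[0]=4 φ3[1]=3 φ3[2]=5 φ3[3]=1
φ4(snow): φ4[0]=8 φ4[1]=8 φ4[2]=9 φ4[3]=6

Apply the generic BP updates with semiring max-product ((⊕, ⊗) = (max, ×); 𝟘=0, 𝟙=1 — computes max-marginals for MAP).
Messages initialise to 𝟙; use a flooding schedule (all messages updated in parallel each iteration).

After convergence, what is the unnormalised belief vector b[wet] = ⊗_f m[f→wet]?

b[wet] = [22680, 22680, 12600, 17280]

init: all messages = 𝟙 over 4 values
r1 m[φ0→cld] = [6, 7, 9, 5]
r1 m[φ0→wet] = [9, 9, 5, 7]
r1 m[φ1→cld] = [9, 8, 7, 7]
r1 m[φ1→ice] = [5, 8, 8, 9]
r1 m[φ2→snow] = [5, 8, 8, 9]
r1 m[φ2→ice] = [9, 6, 8, 8]
r1 m[φ3→snow] = [4, 3, 5, 1]
r1 m[φ4→snow] = [8, 8, 9, 6]
r1 m[cld→φ0] = [1, 1, 1, 1]
r1 m[cld→φ1] = [1, 1, 1, 1]
r1 m[snow→φ2] = [1, 1, 1, 1]
r1 m[snow→φ3] = [1, 1, 1, 1]
r1 m[snow→φ4] = [1, 1, 1, 1]
r1 m[ice→φ1] = [1, 1, 1, 1]
r1 m[ice→φ2] = [1, 1, 1, 1]
r1 m[wet→φ0] = [1, 1, 1, 1]
r2 m[φ0→cld] = [6, 7, 9, 5]
r2 m[φ0→wet] = [9, 9, 5, 7]
r2 m[φ1→cld] = [9, 8, 7, 7]
r2 m[φ1→ice] = [5, 8, 8, 9]
r2 m[φ2→snow] = [5, 8, 8, 9]
r2 m[φ2→ice] = [9, 6, 8, 8]
r2 m[φ3→snow] = [4, 3, 5, 1]
r2 m[φ4→snow] = [8, 8, 9, 6]
r2 m[cld→φ0] = [9, 8, 7, 7]
r2 m[cld→φ1] = [6, 7, 9, 5]
r2 m[snow→φ2] = [32, 24, 45, 6]
r2 m[snow→φ3] = [40, 64, 72, 54]
r2 m[snow→φ4] = [20, 24, 40, 9]
r2 m[ice→φ1] = [9, 6, 8, 8]
r2 m[ice→φ2] = [5, 8, 8, 9]
r2 m[wet→φ0] = [1, 1, 1, 1]
r3 m[φ0→cld] = [6, 7, 9, 5]
r3 m[φ0→wet] = [63, 63, 35, 56]
r3 m[φ1→cld] = [72, 48, 56, 56]
r3 m[φ1→ice] = [35, 56, 63, 54]
r3 m[φ2→snow] = [40, 72, 64, 45]
r3 m[φ2→ice] = [160, 160, 360, 192]
r3 m[φ3→snow] = [4, 3, 5, 1]
r3 m[φ4→snow] = [8, 8, 9, 6]
r3 m[cld→φ0] = [9, 8, 7, 7]
r3 m[cld→φ1] = [6, 7, 9, 5]
r3 m[snow→φ2] = [32, 24, 45, 6]
r3 m[snow→φ3] = [40, 64, 72, 54]
r3 m[snow→φ4] = [20, 24, 40, 9]
r3 m[ice→φ1] = [9, 6, 8, 8]
r3 m[ice→φ2] = [5, 8, 8, 9]
r3 m[wet→φ0] = [1, 1, 1, 1]
r4 m[φ0→cld] = [6, 7, 9, 5]
r4 m[φ0→wet] = [63, 63, 35, 56]
r4 m[φ1→cld] = [72, 48, 56, 56]
r4 m[φ1→ice] = [35, 56, 63, 54]
r4 m[φ2→snow] = [40, 72, 64, 45]
r4 m[φ2→ice] = [160, 160, 360, 192]
r4 m[φ3→snow] = [4, 3, 5, 1]
r4 m[φ4→snow] = [8, 8, 9, 6]
r4 m[cld→φ0] = [72, 48, 56, 56]
r4 m[cld→φ1] = [6, 7, 9, 5]
r4 m[snow→φ2] = [32, 24, 45, 6]
r4 m[snow→φ3] = [320, 576, 576, 270]
r4 m[snow→φ4] = [160, 216, 320, 45]
r4 m[ice→φ1] = [160, 160, 360, 192]
r4 m[ice→φ2] = [35, 56, 63, 54]
r4 m[wet→φ0] = [1, 1, 1, 1]
r5 m[φ0→cld] = [6, 7, 9, 5]
r5 m[φ0→wet] = [504, 504, 280, 432]
r5 m[φ1→cld] = [2880, 2160, 2520, 2520]
r5 m[φ1→ice] = [35, 56, 63, 54]
r5 m[φ2→snow] = [280, 432, 504, 315]
r5 m[φ2→ice] = [160, 160, 360, 192]
r5 m[φ3→snow] = [4, 3, 5, 1]
r5 m[φ4→snow] = [8, 8, 9, 6]
r5 m[cld→φ0] = [72, 48, 56, 56]
r5 m[cld→φ1] = [6, 7, 9, 5]
r5 m[snow→φ2] = [32, 24, 45, 6]
r5 m[snow→φ3] = [320, 576, 576, 270]
r5 m[snow→φ4] = [160, 216, 320, 45]
r5 m[ice→φ1] = [160, 160, 360, 192]
r5 m[ice→φ2] = [35, 56, 63, 54]
r5 m[wet→φ0] = [1, 1, 1, 1]
r6 m[φ0→cld] = [6, 7, 9, 5]
r6 m[φ0→wet] = [504, 504, 280, 432]
r6 m[φ1→cld] = [2880, 2160, 2520, 2520]
r6 m[φ1→ice] = [35, 56, 63, 54]
r6 m[φ2→snow] = [280, 432, 504, 315]
r6 m[φ2→ice] = [160, 160, 360, 192]
r6 m[φ3→snow] = [4, 3, 5, 1]
r6 m[φ4→snow] = [8, 8, 9, 6]
r6 m[cld→φ0] = [2880, 2160, 2520, 2520]
r6 m[cld→φ1] = [6, 7, 9, 5]
r6 m[snow→φ2] = [32, 24, 45, 6]
r6 m[snow→φ3] = [2240, 3456, 4536, 1890]
r6 m[snow→φ4] = [1120, 1296, 2520, 315]
r6 m[ice→φ1] = [160, 160, 360, 192]
r6 m[ice→φ2] = [35, 56, 63, 54]
r6 m[wet→φ0] = [1, 1, 1, 1]
r7 m[φ0→cld] = [6, 7, 9, 5]
r7 m[φ0→wet] = [22680, 22680, 12600, 17280]
r7 m[φ1→cld] = [2880, 2160, 2520, 2520]
r7 m[φ1→ice] = [35, 56, 63, 54]
r7 m[φ2→snow] = [280, 432, 504, 315]
r7 m[φ2→ice] = [160, 160, 360, 192]
r7 m[φ3→snow] = [4, 3, 5, 1]
r7 m[φ4→snow] = [8, 8, 9, 6]
r7 m[cld→φ0] = [2880, 2160, 2520, 2520]
r7 m[cld→φ1] = [6, 7, 9, 5]
r7 m[snow→φ2] = [32, 24, 45, 6]
r7 m[snow→φ3] = [2240, 3456, 4536, 1890]
r7 m[snow→φ4] = [1120, 1296, 2520, 315]
r7 m[ice→φ1] = [160, 160, 360, 192]
r7 m[ice→φ2] = [35, 56, 63, 54]
r7 m[wet→φ0] = [1, 1, 1, 1]
r8 m[φ0→cld] = [6, 7, 9, 5]
r8 m[φ0→wet] = [22680, 22680, 12600, 17280]
r8 m[φ1→cld] = [2880, 2160, 2520, 2520]
r8 m[φ1→ice] = [35, 56, 63, 54]
r8 m[φ2→snow] = [280, 432, 504, 315]
r8 m[φ2→ice] = [160, 160, 360, 192]
r8 m[φ3→snow] = [4, 3, 5, 1]
r8 m[φ4→snow] = [8, 8, 9, 6]
r8 m[cld→φ0] = [2880, 2160, 2520, 2520]
r8 m[cld→φ1] = [6, 7, 9, 5]
r8 m[snow→φ2] = [32, 24, 45, 6]
r8 m[snow→φ3] = [2240, 3456, 4536, 1890]
r8 m[snow→φ4] = [1120, 1296, 2520, 315]
r8 m[ice→φ1] = [160, 160, 360, 192]
r8 m[ice→φ2] = [35, 56, 63, 54]
r8 m[wet→φ0] = [1, 1, 1, 1]
fixed point reached at round 8
b[wet] = ⊗ incoming = [22680, 22680, 12600, 17280]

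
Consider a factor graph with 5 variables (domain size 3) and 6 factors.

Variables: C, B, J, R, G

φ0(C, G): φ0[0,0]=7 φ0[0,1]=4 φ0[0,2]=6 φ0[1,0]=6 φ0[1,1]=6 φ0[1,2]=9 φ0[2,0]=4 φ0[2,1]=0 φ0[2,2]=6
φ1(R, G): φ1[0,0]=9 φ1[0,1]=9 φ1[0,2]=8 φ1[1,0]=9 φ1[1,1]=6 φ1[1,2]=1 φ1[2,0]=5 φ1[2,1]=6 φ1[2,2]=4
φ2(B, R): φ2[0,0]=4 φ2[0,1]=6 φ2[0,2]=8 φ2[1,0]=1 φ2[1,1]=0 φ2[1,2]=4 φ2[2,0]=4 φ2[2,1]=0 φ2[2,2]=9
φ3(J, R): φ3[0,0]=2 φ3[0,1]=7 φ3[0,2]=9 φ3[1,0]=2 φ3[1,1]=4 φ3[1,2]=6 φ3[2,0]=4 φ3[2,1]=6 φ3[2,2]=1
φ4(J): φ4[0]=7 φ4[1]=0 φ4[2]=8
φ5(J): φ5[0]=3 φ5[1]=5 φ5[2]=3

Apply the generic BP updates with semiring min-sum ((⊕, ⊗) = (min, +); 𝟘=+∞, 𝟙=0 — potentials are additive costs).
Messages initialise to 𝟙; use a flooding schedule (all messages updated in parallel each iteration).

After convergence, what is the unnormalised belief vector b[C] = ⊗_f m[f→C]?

init: all messages = 𝟙 over 3 values
r1 m[φ0→C] = [4, 6, 0]
r1 m[φ0→G] = [4, 0, 6]
r1 m[φ1→R] = [8, 1, 4]
r1 m[φ1→G] = [5, 6, 1]
r1 m[φ2→B] = [4, 0, 0]
r1 m[φ2→R] = [1, 0, 4]
r1 m[φ3→J] = [2, 2, 1]
r1 m[φ3→R] = [2, 4, 1]
r1 m[φ4→J] = [7, 0, 8]
r1 m[φ5→J] = [3, 5, 3]
r1 m[C→φ0] = [0, 0, 0]
r1 m[B→φ2] = [0, 0, 0]
r1 m[J→φ3] = [0, 0, 0]
r1 m[J→φ4] = [0, 0, 0]
r1 m[J→φ5] = [0, 0, 0]
r1 m[R→φ1] = [0, 0, 0]
r1 m[R→φ2] = [0, 0, 0]
r1 m[R→φ3] = [0, 0, 0]
r1 m[G→φ0] = [0, 0, 0]
r1 m[G→φ1] = [0, 0, 0]
r2 m[φ0→C] = [4, 6, 0]
r2 m[φ0→G] = [4, 0, 6]
r2 m[φ1→R] = [8, 1, 4]
r2 m[φ1→G] = [5, 6, 1]
r2 m[φ2→B] = [4, 0, 0]
r2 m[φ2→R] = [1, 0, 4]
r2 m[φ3→J] = [2, 2, 1]
r2 m[φ3→R] = [2, 4, 1]
r2 m[φ4→J] = [7, 0, 8]
r2 m[φ5→J] = [3, 5, 3]
r2 m[C→φ0] = [0, 0, 0]
r2 m[B→φ2] = [0, 0, 0]
r2 m[J→φ3] = [10, 5, 11]
r2 m[J→φ4] = [5, 7, 4]
r2 m[J→φ5] = [9, 2, 9]
r2 m[R→φ1] = [3, 4, 5]
r2 m[R→φ2] = [10, 5, 5]
r2 m[R→φ3] = [9, 1, 8]
r2 m[G→φ0] = [5, 6, 1]
r2 m[G→φ1] = [4, 0, 6]
r3 m[φ0→C] = [7, 10, 6]
r3 m[φ0→G] = [4, 0, 6]
r3 m[φ1→R] = [9, 6, 6]
r3 m[φ1→G] = [10, 10, 5]
r3 m[φ2→B] = [11, 5, 5]
r3 m[φ2→R] = [1, 0, 4]
r3 m[φ3→J] = [8, 5, 7]
r3 m[φ3→R] = [7, 9, 11]
r3 m[φ4→J] = [7, 0, 8]
r3 m[φ5→J] = [3, 5, 3]
r3 m[C→φ0] = [0, 0, 0]
r3 m[B→φ2] = [0, 0, 0]
r3 m[J→φ3] = [10, 5, 11]
r3 m[J→φ4] = [5, 7, 4]
r3 m[J→φ5] = [9, 2, 9]
r3 m[R→φ1] = [3, 4, 5]
r3 m[R→φ2] = [10, 5, 5]
r3 m[R→φ3] = [9, 1, 8]
r3 m[G→φ0] = [5, 6, 1]
r3 m[G→φ1] = [4, 0, 6]
r4 m[φ0→C] = [7, 10, 6]
r4 m[φ0→G] = [4, 0, 6]
r4 m[φ1→R] = [9, 6, 6]
r4 m[φ1→G] = [10, 10, 5]
r4 m[φ2→B] = [11, 5, 5]
r4 m[φ2→R] = [1, 0, 4]
r4 m[φ3→J] = [8, 5, 7]
r4 m[φ3→R] = [7, 9, 11]
r4 m[φ4→J] = [7, 0, 8]
r4 m[φ5→J] = [3, 5, 3]
r4 m[C→φ0] = [0, 0, 0]
r4 m[B→φ2] = [0, 0, 0]
r4 m[J→φ3] = [10, 5, 11]
r4 m[J→φ4] = [11, 10, 10]
r4 m[J→φ5] = [15, 5, 15]
r4 m[R→φ1] = [8, 9, 15]
r4 m[R→φ2] = [16, 15, 17]
r4 m[R→φ3] = [10, 6, 10]
r4 m[G→φ0] = [10, 10, 5]
r4 m[G→φ1] = [4, 0, 6]
r5 m[φ0→C] = [11, 14, 10]
r5 m[φ0→G] = [4, 0, 6]
r5 m[φ1→R] = [9, 6, 6]
r5 m[φ1→G] = [17, 15, 10]
r5 m[φ2→B] = [20, 15, 15]
r5 m[φ2→R] = [1, 0, 4]
r5 m[φ3→J] = [12, 10, 11]
r5 m[φ3→R] = [7, 9, 11]
r5 m[φ4→J] = [7, 0, 8]
r5 m[φ5→J] = [3, 5, 3]
r5 m[C→φ0] = [0, 0, 0]
r5 m[B→φ2] = [0, 0, 0]
r5 m[J→φ3] = [10, 5, 11]
r5 m[J→φ4] = [11, 10, 10]
r5 m[J→φ5] = [15, 5, 15]
r5 m[R→φ1] = [8, 9, 15]
r5 m[R→φ2] = [16, 15, 17]
r5 m[R→φ3] = [10, 6, 10]
r5 m[G→φ0] = [10, 10, 5]
r5 m[G→φ1] = [4, 0, 6]
r6 m[φ0→C] = [11, 14, 10]
r6 m[φ0→G] = [4, 0, 6]
r6 m[φ1→R] = [9, 6, 6]
r6 m[φ1→G] = [17, 15, 10]
r6 m[φ2→B] = [20, 15, 15]
r6 m[φ2→R] = [1, 0, 4]
r6 m[φ3→J] = [12, 10, 11]
r6 m[φ3→R] = [7, 9, 11]
r6 m[φ4→J] = [7, 0, 8]
r6 m[φ5→J] = [3, 5, 3]
r6 m[C→φ0] = [0, 0, 0]
r6 m[B→φ2] = [0, 0, 0]
r6 m[J→φ3] = [10, 5, 11]
r6 m[J→φ4] = [15, 15, 14]
r6 m[J→φ5] = [19, 10, 19]
r6 m[R→φ1] = [8, 9, 15]
r6 m[R→φ2] = [16, 15, 17]
r6 m[R→φ3] = [10, 6, 10]
r6 m[G→φ0] = [17, 15, 10]
r6 m[G→φ1] = [4, 0, 6]
r7 m[φ0→C] = [16, 19, 15]
r7 m[φ0→G] = [4, 0, 6]
r7 m[φ1→R] = [9, 6, 6]
r7 m[φ1→G] = [17, 15, 10]
r7 m[φ2→B] = [20, 15, 15]
r7 m[φ2→R] = [1, 0, 4]
r7 m[φ3→J] = [12, 10, 11]
r7 m[φ3→R] = [7, 9, 11]
r7 m[φ4→J] = [7, 0, 8]
r7 m[φ5→J] = [3, 5, 3]
r7 m[C→φ0] = [0, 0, 0]
r7 m[B→φ2] = [0, 0, 0]
r7 m[J→φ3] = [10, 5, 11]
r7 m[J→φ4] = [15, 15, 14]
r7 m[J→φ5] = [19, 10, 19]
r7 m[R→φ1] = [8, 9, 15]
r7 m[R→φ2] = [16, 15, 17]
r7 m[R→φ3] = [10, 6, 10]
r7 m[G→φ0] = [17, 15, 10]
r7 m[G→φ1] = [4, 0, 6]
r8 m[φ0→C] = [16, 19, 15]
r8 m[φ0→G] = [4, 0, 6]
r8 m[φ1→R] = [9, 6, 6]
r8 m[φ1→G] = [17, 15, 10]
r8 m[φ2→B] = [20, 15, 15]
r8 m[φ2→R] = [1, 0, 4]
r8 m[φ3→J] = [12, 10, 11]
r8 m[φ3→R] = [7, 9, 11]
r8 m[φ4→J] = [7, 0, 8]
r8 m[φ5→J] = [3, 5, 3]
r8 m[C→φ0] = [0, 0, 0]
r8 m[B→φ2] = [0, 0, 0]
r8 m[J→φ3] = [10, 5, 11]
r8 m[J→φ4] = [15, 15, 14]
r8 m[J→φ5] = [19, 10, 19]
r8 m[R→φ1] = [8, 9, 15]
r8 m[R→φ2] = [16, 15, 17]
r8 m[R→φ3] = [10, 6, 10]
r8 m[G→φ0] = [17, 15, 10]
r8 m[G→φ1] = [4, 0, 6]
fixed point reached at round 8
b[C] = ⊗ incoming = [16, 19, 15]

b[C] = [16, 19, 15]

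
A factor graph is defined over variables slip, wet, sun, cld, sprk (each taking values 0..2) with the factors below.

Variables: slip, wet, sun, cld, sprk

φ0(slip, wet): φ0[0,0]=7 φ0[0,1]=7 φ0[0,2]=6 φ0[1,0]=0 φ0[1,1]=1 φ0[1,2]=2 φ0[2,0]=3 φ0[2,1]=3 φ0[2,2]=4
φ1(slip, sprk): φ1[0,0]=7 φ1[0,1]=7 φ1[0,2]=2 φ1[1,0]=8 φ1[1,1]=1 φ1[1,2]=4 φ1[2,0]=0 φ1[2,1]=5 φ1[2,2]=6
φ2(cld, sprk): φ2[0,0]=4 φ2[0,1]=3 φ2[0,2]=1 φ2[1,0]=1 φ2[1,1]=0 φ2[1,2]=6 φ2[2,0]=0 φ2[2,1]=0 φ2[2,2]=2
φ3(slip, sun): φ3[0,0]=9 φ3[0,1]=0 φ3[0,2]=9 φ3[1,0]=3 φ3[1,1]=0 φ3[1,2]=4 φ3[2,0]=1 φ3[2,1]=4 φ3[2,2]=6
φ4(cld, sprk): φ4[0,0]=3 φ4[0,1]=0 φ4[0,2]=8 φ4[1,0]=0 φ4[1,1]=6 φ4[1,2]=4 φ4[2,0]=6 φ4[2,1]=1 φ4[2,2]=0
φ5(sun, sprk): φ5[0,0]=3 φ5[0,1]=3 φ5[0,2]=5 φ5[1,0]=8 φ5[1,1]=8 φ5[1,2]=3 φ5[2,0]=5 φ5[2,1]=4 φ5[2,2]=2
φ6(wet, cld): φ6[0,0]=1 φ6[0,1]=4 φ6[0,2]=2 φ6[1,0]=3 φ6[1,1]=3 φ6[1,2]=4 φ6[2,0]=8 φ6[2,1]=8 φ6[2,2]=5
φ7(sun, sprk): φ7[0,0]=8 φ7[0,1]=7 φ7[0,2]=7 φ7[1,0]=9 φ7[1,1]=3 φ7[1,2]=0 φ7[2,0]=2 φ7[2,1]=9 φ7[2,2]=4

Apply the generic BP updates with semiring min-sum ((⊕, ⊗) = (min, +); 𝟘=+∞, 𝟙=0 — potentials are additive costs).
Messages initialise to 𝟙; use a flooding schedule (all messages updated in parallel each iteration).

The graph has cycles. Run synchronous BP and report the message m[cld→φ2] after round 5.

init: all messages = 𝟙 over 3 values
r1 m[φ0→slip] = [6, 0, 3]
r1 m[φ0→wet] = [0, 1, 2]
r1 m[φ1→slip] = [2, 1, 0]
r1 m[φ1→sprk] = [0, 1, 2]
r1 m[φ2→cld] = [1, 0, 0]
r1 m[φ2→sprk] = [0, 0, 1]
r1 m[φ3→slip] = [0, 0, 1]
r1 m[φ3→sun] = [1, 0, 4]
r1 m[φ4→cld] = [0, 0, 0]
r1 m[φ4→sprk] = [0, 0, 0]
r1 m[φ5→sun] = [3, 3, 2]
r1 m[φ5→sprk] = [3, 3, 2]
r1 m[φ6→wet] = [1, 3, 5]
r1 m[φ6→cld] = [1, 3, 2]
r1 m[φ7→sun] = [7, 0, 2]
r1 m[φ7→sprk] = [2, 3, 0]
r1 m[slip→φ0] = [0, 0, 0]
r1 m[slip→φ1] = [0, 0, 0]
r1 m[slip→φ3] = [0, 0, 0]
r1 m[wet→φ0] = [0, 0, 0]
r1 m[wet→φ6] = [0, 0, 0]
r1 m[sun→φ3] = [0, 0, 0]
r1 m[sun→φ5] = [0, 0, 0]
r1 m[sun→φ7] = [0, 0, 0]
r1 m[cld→φ2] = [0, 0, 0]
r1 m[cld→φ4] = [0, 0, 0]
r1 m[cld→φ6] = [0, 0, 0]
r1 m[sprk→φ1] = [0, 0, 0]
r1 m[sprk→φ2] = [0, 0, 0]
r1 m[sprk→φ4] = [0, 0, 0]
r1 m[sprk→φ5] = [0, 0, 0]
r1 m[sprk→φ7] = [0, 0, 0]
r2 m[φ0→slip] = [6, 0, 3]
r2 m[φ0→wet] = [0, 1, 2]
r2 m[φ1→slip] = [2, 1, 0]
r2 m[φ1→sprk] = [0, 1, 2]
r2 m[φ2→cld] = [1, 0, 0]
r2 m[φ2→sprk] = [0, 0, 1]
r2 m[φ3→slip] = [0, 0, 1]
r2 m[φ3→sun] = [1, 0, 4]
r2 m[φ4→cld] = [0, 0, 0]
r2 m[φ4→sprk] = [0, 0, 0]
r2 m[φ5→sun] = [3, 3, 2]
r2 m[φ5→sprk] = [3, 3, 2]
r2 m[φ6→wet] = [1, 3, 5]
r2 m[φ6→cld] = [1, 3, 2]
r2 m[φ7→sun] = [7, 0, 2]
r2 m[φ7→sprk] = [2, 3, 0]
r2 m[slip→φ0] = [2, 1, 1]
r2 m[slip→φ1] = [6, 0, 4]
r2 m[slip→φ3] = [8, 1, 3]
r2 m[wet→φ0] = [1, 3, 5]
r2 m[wet→φ6] = [0, 1, 2]
r2 m[sun→φ3] = [10, 3, 4]
r2 m[sun→φ5] = [8, 0, 6]
r2 m[sun→φ7] = [4, 3, 6]
r2 m[cld→φ2] = [1, 3, 2]
r2 m[cld→φ4] = [2, 3, 2]
r2 m[cld→φ6] = [1, 0, 0]
r2 m[sprk→φ1] = [5, 6, 3]
r2 m[sprk→φ2] = [5, 7, 4]
r2 m[sprk→φ4] = [5, 7, 5]
r2 m[sprk→φ5] = [2, 4, 3]
r2 m[sprk→φ7] = [3, 4, 5]
r3 m[φ0→slip] = [8, 1, 4]
r3 m[φ0→wet] = [1, 2, 3]
r3 m[φ1→slip] = [5, 7, 5]
r3 m[φ1→sprk] = [4, 1, 4]
r3 m[φ2→cld] = [5, 6, 5]
r3 m[φ2→sprk] = [2, 2, 2]
r3 m[φ3→slip] = [3, 3, 7]
r3 m[φ3→sun] = [4, 1, 5]
r3 m[φ4→cld] = [7, 5, 5]
r3 m[φ4→sprk] = [3, 2, 2]
r3 m[φ5→sun] = [5, 6, 5]
r3 m[φ5→sprk] = [8, 8, 3]
r3 m[φ6→wet] = [2, 3, 5]
r3 m[φ6→cld] = [1, 4, 2]
r3 m[φ7→sun] = [11, 5, 5]
r3 m[φ7→sprk] = [8, 6, 3]
r3 m[slip→φ0] = [2, 1, 1]
r3 m[slip→φ1] = [6, 0, 4]
r3 m[slip→φ3] = [8, 1, 3]
r3 m[wet→φ0] = [1, 3, 5]
r3 m[wet→φ6] = [0, 1, 2]
r3 m[sun→φ3] = [10, 3, 4]
r3 m[sun→φ5] = [8, 0, 6]
r3 m[sun→φ7] = [4, 3, 6]
r3 m[cld→φ2] = [1, 3, 2]
r3 m[cld→φ4] = [2, 3, 2]
r3 m[cld→φ6] = [1, 0, 0]
r3 m[sprk→φ1] = [5, 6, 3]
r3 m[sprk→φ2] = [5, 7, 4]
r3 m[sprk→φ4] = [5, 7, 5]
r3 m[sprk→φ5] = [2, 4, 3]
r3 m[sprk→φ7] = [3, 4, 5]
r4 m[φ0→slip] = [8, 1, 4]
r4 m[φ0→wet] = [1, 2, 3]
r4 m[φ1→slip] = [5, 7, 5]
r4 m[φ1→sprk] = [4, 1, 4]
r4 m[φ2→cld] = [5, 6, 5]
r4 m[φ2→sprk] = [2, 2, 2]
r4 m[φ3→slip] = [3, 3, 7]
r4 m[φ3→sun] = [4, 1, 5]
r4 m[φ4→cld] = [7, 5, 5]
r4 m[φ4→sprk] = [3, 2, 2]
r4 m[φ5→sun] = [5, 6, 5]
r4 m[φ5→sprk] = [8, 8, 3]
r4 m[φ6→wet] = [2, 3, 5]
r4 m[φ6→cld] = [1, 4, 2]
r4 m[φ7→sun] = [11, 5, 5]
r4 m[φ7→sprk] = [8, 6, 3]
r4 m[slip→φ0] = [8, 10, 12]
r4 m[slip→φ1] = [11, 4, 11]
r4 m[slip→φ3] = [13, 8, 9]
r4 m[wet→φ0] = [2, 3, 5]
r4 m[wet→φ6] = [1, 2, 3]
r4 m[sun→φ3] = [16, 11, 10]
r4 m[sun→φ5] = [15, 6, 10]
r4 m[sun→φ7] = [9, 7, 10]
r4 m[cld→φ2] = [8, 9, 7]
r4 m[cld→φ4] = [6, 10, 7]
r4 m[cld→φ6] = [12, 11, 10]
r4 m[sprk→φ1] = [21, 18, 10]
r4 m[sprk→φ2] = [23, 17, 12]
r4 m[sprk→φ4] = [22, 17, 12]
r4 m[sprk→φ5] = [17, 11, 11]
r4 m[sprk→φ7] = [17, 13, 11]
r5 m[φ0→slip] = [9, 2, 5]
r5 m[φ0→wet] = [10, 11, 12]
r5 m[φ1→slip] = [12, 14, 16]
r5 m[φ1→sprk] = [11, 5, 8]
r5 m[φ2→cld] = [13, 17, 14]
r5 m[φ2→sprk] = [7, 7, 9]
r5 m[φ3→slip] = [11, 11, 15]
r5 m[φ3→sun] = [10, 8, 12]
r5 m[φ4→cld] = [17, 16, 12]
r5 m[φ4→sprk] = [9, 6, 7]
r5 m[φ5→sun] = [14, 14, 13]
r5 m[φ5→sprk] = [14, 14, 9]
r5 m[φ6→wet] = [12, 14, 15]
r5 m[φ6→cld] = [2, 5, 3]
r5 m[φ7→sun] = [18, 11, 15]
r5 m[φ7→sprk] = [12, 10, 7]
r5 m[slip→φ0] = [8, 10, 12]
r5 m[slip→φ1] = [11, 4, 11]
r5 m[slip→φ3] = [13, 8, 9]
r5 m[wet→φ0] = [2, 3, 5]
r5 m[wet→φ6] = [1, 2, 3]
r5 m[sun→φ3] = [16, 11, 10]
r5 m[sun→φ5] = [15, 6, 10]
r5 m[sun→φ7] = [9, 7, 10]
r5 m[cld→φ2] = [8, 9, 7]
r5 m[cld→φ4] = [6, 10, 7]
r5 m[cld→φ6] = [12, 11, 10]
r5 m[sprk→φ1] = [21, 18, 10]
r5 m[sprk→φ2] = [23, 17, 12]
r5 m[sprk→φ4] = [22, 17, 12]
r5 m[sprk→φ5] = [17, 11, 11]
r5 m[sprk→φ7] = [17, 13, 11]

message @ round 5 = [8, 9, 7]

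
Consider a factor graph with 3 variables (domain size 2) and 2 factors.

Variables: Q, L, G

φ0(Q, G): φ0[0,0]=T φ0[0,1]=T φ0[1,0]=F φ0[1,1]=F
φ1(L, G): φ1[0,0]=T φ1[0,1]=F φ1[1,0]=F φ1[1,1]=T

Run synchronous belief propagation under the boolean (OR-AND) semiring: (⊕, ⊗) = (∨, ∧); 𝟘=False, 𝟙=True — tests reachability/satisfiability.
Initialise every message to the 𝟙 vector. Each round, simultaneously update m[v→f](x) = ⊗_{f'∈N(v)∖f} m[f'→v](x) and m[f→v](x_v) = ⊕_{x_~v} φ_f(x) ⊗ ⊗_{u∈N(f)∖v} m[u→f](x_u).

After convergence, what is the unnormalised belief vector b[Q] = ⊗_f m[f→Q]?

init: all messages = 𝟙 over 2 values
r1 m[φ0→Q] = [T, F]
r1 m[φ0→G] = [T, T]
r1 m[φ1→L] = [T, T]
r1 m[φ1→G] = [T, T]
r1 m[Q→φ0] = [T, T]
r1 m[L→φ1] = [T, T]
r1 m[G→φ0] = [T, T]
r1 m[G→φ1] = [T, T]
r2 m[φ0→Q] = [T, F]
r2 m[φ0→G] = [T, T]
r2 m[φ1→L] = [T, T]
r2 m[φ1→G] = [T, T]
r2 m[Q→φ0] = [T, T]
r2 m[L→φ1] = [T, T]
r2 m[G→φ0] = [T, T]
r2 m[G→φ1] = [T, T]
fixed point reached at round 2
b[Q] = ⊗ incoming = [T, F]

b[Q] = [T, F]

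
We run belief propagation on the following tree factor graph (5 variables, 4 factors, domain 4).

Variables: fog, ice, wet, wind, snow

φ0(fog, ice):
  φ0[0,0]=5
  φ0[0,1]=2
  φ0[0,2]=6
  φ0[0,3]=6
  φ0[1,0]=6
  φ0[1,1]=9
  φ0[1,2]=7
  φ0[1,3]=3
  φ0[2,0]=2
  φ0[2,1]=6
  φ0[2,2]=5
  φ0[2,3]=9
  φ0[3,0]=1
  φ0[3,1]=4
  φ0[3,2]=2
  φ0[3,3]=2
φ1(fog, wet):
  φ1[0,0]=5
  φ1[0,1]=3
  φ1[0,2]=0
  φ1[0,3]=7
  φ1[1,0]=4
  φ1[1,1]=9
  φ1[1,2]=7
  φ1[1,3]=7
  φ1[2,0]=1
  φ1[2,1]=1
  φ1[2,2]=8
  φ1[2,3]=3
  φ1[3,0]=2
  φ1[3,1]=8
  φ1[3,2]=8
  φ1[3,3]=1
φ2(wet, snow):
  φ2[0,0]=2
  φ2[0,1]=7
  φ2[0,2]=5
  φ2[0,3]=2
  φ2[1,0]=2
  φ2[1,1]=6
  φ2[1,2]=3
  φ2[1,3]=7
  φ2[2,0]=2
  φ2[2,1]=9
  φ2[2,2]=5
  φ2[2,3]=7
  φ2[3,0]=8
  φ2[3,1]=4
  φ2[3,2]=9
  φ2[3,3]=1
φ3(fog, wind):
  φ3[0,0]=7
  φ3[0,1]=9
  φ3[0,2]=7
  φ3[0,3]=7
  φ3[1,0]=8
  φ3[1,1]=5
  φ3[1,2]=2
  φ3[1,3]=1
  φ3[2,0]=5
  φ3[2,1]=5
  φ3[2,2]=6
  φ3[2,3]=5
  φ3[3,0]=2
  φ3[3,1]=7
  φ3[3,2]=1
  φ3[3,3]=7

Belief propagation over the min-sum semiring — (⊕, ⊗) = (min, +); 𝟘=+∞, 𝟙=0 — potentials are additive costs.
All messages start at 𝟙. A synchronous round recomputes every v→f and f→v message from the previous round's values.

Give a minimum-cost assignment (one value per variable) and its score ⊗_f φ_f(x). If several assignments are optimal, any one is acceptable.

init: all messages = 𝟙 over 4 values
r1 m[φ0→fog] = [2, 3, 2, 1]
r1 m[φ0→ice] = [1, 2, 2, 2]
r1 m[φ1→fog] = [0, 4, 1, 1]
r1 m[φ1→wet] = [1, 1, 0, 1]
r1 m[φ2→wet] = [2, 2, 2, 1]
r1 m[φ2→snow] = [2, 4, 3, 1]
r1 m[φ3→fog] = [7, 1, 5, 1]
r1 m[φ3→wind] = [2, 5, 1, 1]
r1 m[fog→φ0] = [0, 0, 0, 0]
r1 m[fog→φ1] = [0, 0, 0, 0]
r1 m[fog→φ3] = [0, 0, 0, 0]
r1 m[ice→φ0] = [0, 0, 0, 0]
r1 m[wet→φ1] = [0, 0, 0, 0]
r1 m[wet→φ2] = [0, 0, 0, 0]
r1 m[wind→φ3] = [0, 0, 0, 0]
r1 m[snow→φ2] = [0, 0, 0, 0]
r2 m[φ0→fog] = [2, 3, 2, 1]
r2 m[φ0→ice] = [1, 2, 2, 2]
r2 m[φ1→fog] = [0, 4, 1, 1]
r2 m[φ1→wet] = [1, 1, 0, 1]
r2 m[φ2→wet] = [2, 2, 2, 1]
r2 m[φ2→snow] = [2, 4, 3, 1]
r2 m[φ3→fog] = [7, 1, 5, 1]
r2 m[φ3→wind] = [2, 5, 1, 1]
r2 m[fog→φ0] = [7, 5, 6, 2]
r2 m[fog→φ1] = [9, 4, 7, 2]
r2 m[fog→φ3] = [2, 7, 3, 2]
r2 m[ice→φ0] = [0, 0, 0, 0]
r2 m[wet→φ1] = [2, 2, 2, 1]
r2 m[wet→φ2] = [1, 1, 0, 1]
r2 m[wind→φ3] = [0, 0, 0, 0]
r2 m[snow→φ2] = [0, 0, 0, 0]
r3 m[φ0→fog] = [2, 3, 2, 1]
r3 m[φ0→ice] = [3, 6, 4, 4]
r3 m[φ1→fog] = [2, 6, 3, 2]
r3 m[φ1→wet] = [4, 8, 9, 3]
r3 m[φ2→wet] = [2, 2, 2, 1]
r3 m[φ2→snow] = [2, 5, 4, 2]
r3 m[φ3→fog] = [7, 1, 5, 1]
r3 m[φ3→wind] = [4, 8, 3, 8]
r3 m[fog→φ0] = [7, 5, 6, 2]
r3 m[fog→φ1] = [9, 4, 7, 2]
r3 m[fog→φ3] = [2, 7, 3, 2]
r3 m[ice→φ0] = [0, 0, 0, 0]
r3 m[wet→φ1] = [2, 2, 2, 1]
r3 m[wet→φ2] = [1, 1, 0, 1]
r3 m[wind→φ3] = [0, 0, 0, 0]
r3 m[snow→φ2] = [0, 0, 0, 0]
r4 m[φ0→fog] = [2, 3, 2, 1]
r4 m[φ0→ice] = [3, 6, 4, 4]
r4 m[φ1→fog] = [2, 6, 3, 2]
r4 m[φ1→wet] = [4, 8, 9, 3]
r4 m[φ2→wet] = [2, 2, 2, 1]
r4 m[φ2→snow] = [2, 5, 4, 2]
r4 m[φ3→fog] = [7, 1, 5, 1]
r4 m[φ3→wind] = [4, 8, 3, 8]
r4 m[fog→φ0] = [9, 7, 8, 3]
r4 m[fog→φ1] = [9, 4, 7, 2]
r4 m[fog→φ3] = [4, 9, 5, 3]
r4 m[ice→φ0] = [0, 0, 0, 0]
r4 m[wet→φ1] = [2, 2, 2, 1]
r4 m[wet→φ2] = [4, 8, 9, 3]
r4 m[wind→φ3] = [0, 0, 0, 0]
r4 m[snow→φ2] = [0, 0, 0, 0]
r5 m[φ0→fog] = [2, 3, 2, 1]
r5 m[φ0→ice] = [4, 7, 5, 5]
r5 m[φ1→fog] = [2, 6, 3, 2]
r5 m[φ1→wet] = [4, 8, 9, 3]
r5 m[φ2→wet] = [2, 2, 2, 1]
r5 m[φ2→snow] = [6, 7, 9, 4]
r5 m[φ3→fog] = [7, 1, 5, 1]
r5 m[φ3→wind] = [5, 10, 4, 10]
r5 m[fog→φ0] = [9, 7, 8, 3]
r5 m[fog→φ1] = [9, 4, 7, 2]
r5 m[fog→φ3] = [4, 9, 5, 3]
r5 m[ice→φ0] = [0, 0, 0, 0]
r5 m[wet→φ1] = [2, 2, 2, 1]
r5 m[wet→φ2] = [4, 8, 9, 3]
r5 m[wind→φ3] = [0, 0, 0, 0]
r5 m[snow→φ2] = [0, 0, 0, 0]
r6 m[φ0→fog] = [2, 3, 2, 1]
r6 m[φ0→ice] = [4, 7, 5, 5]
r6 m[φ1→fog] = [2, 6, 3, 2]
r6 m[φ1→wet] = [4, 8, 9, 3]
r6 m[φ2→wet] = [2, 2, 2, 1]
r6 m[φ2→snow] = [6, 7, 9, 4]
r6 m[φ3→fog] = [7, 1, 5, 1]
r6 m[φ3→wind] = [5, 10, 4, 10]
r6 m[fog→φ0] = [9, 7, 8, 3]
r6 m[fog→φ1] = [9, 4, 7, 2]
r6 m[fog→φ3] = [4, 9, 5, 3]
r6 m[ice→φ0] = [0, 0, 0, 0]
r6 m[wet→φ1] = [2, 2, 2, 1]
r6 m[wet→φ2] = [4, 8, 9, 3]
r6 m[wind→φ3] = [0, 0, 0, 0]
r6 m[snow→φ2] = [0, 0, 0, 0]
fixed point reached at round 6
traceback from fog: (fog=3, ice=0, wet=3, wind=2, snow=3), score=4

assignment: (fog=3, ice=0, wet=3, wind=2, snow=3); score = 4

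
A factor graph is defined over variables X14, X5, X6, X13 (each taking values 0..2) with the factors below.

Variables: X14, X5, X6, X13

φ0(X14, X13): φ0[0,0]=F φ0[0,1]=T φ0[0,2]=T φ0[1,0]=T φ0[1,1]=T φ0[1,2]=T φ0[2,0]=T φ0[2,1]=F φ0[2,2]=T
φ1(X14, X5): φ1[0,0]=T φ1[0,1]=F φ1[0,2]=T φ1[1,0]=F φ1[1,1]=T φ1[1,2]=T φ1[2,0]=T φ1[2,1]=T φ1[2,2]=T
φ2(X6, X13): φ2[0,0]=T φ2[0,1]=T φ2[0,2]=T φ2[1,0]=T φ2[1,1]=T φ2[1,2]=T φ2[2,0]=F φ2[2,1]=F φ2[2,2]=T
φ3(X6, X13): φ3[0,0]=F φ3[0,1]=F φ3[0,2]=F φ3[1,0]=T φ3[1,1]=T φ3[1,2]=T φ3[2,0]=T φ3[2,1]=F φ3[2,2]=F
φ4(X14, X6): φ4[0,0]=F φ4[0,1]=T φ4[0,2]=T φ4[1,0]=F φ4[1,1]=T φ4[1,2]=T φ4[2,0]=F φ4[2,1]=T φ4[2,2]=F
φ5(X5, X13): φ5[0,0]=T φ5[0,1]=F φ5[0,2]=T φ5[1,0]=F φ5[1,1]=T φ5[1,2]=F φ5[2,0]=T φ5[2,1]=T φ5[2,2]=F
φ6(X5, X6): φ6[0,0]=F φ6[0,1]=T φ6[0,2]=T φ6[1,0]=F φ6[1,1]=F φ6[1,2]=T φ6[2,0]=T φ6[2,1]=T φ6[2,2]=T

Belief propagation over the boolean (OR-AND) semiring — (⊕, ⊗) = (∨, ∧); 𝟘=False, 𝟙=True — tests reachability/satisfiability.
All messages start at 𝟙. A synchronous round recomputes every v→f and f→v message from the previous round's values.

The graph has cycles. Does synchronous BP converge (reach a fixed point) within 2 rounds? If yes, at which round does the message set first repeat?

init: all messages = 𝟙 over 3 values
r1 m[φ0→X14] = [T, T, T]
r1 m[φ0→X13] = [T, T, T]
r1 m[φ1→X14] = [T, T, T]
r1 m[φ1→X5] = [T, T, T]
r1 m[φ2→X6] = [T, T, T]
r1 m[φ2→X13] = [T, T, T]
r1 m[φ3→X6] = [F, T, T]
r1 m[φ3→X13] = [T, T, T]
r1 m[φ4→X14] = [T, T, T]
r1 m[φ4→X6] = [F, T, T]
r1 m[φ5→X5] = [T, T, T]
r1 m[φ5→X13] = [T, T, T]
r1 m[φ6→X5] = [T, T, T]
r1 m[φ6→X6] = [T, T, T]
r1 m[X14→φ0] = [T, T, T]
r1 m[X14→φ1] = [T, T, T]
r1 m[X14→φ4] = [T, T, T]
r1 m[X5→φ1] = [T, T, T]
r1 m[X5→φ5] = [T, T, T]
r1 m[X5→φ6] = [T, T, T]
r1 m[X6→φ2] = [T, T, T]
r1 m[X6→φ3] = [T, T, T]
r1 m[X6→φ4] = [T, T, T]
r1 m[X6→φ6] = [T, T, T]
r1 m[X13→φ0] = [T, T, T]
r1 m[X13→φ2] = [T, T, T]
r1 m[X13→φ3] = [T, T, T]
r1 m[X13→φ5] = [T, T, T]
r2 m[φ0→X14] = [T, T, T]
r2 m[φ0→X13] = [T, T, T]
r2 m[φ1→X14] = [T, T, T]
r2 m[φ1→X5] = [T, T, T]
r2 m[φ2→X6] = [T, T, T]
r2 m[φ2→X13] = [T, T, T]
r2 m[φ3→X6] = [F, T, T]
r2 m[φ3→X13] = [T, T, T]
r2 m[φ4→X14] = [T, T, T]
r2 m[φ4→X6] = [F, T, T]
r2 m[φ5→X5] = [T, T, T]
r2 m[φ5→X13] = [T, T, T]
r2 m[φ6→X5] = [T, T, T]
r2 m[φ6→X6] = [T, T, T]
r2 m[X14→φ0] = [T, T, T]
r2 m[X14→φ1] = [T, T, T]
r2 m[X14→φ4] = [T, T, T]
r2 m[X5→φ1] = [T, T, T]
r2 m[X5→φ5] = [T, T, T]
r2 m[X5→φ6] = [T, T, T]
r2 m[X6→φ2] = [F, T, T]
r2 m[X6→φ3] = [F, T, T]
r2 m[X6→φ4] = [F, T, T]
r2 m[X6→φ6] = [F, T, T]
r2 m[X13→φ0] = [T, T, T]
r2 m[X13→φ2] = [T, T, T]
r2 m[X13→φ3] = [T, T, T]
r2 m[X13→φ5] = [T, T, T]
no fixed point within 2 rounds

NOT CONVERGED within 2 rounds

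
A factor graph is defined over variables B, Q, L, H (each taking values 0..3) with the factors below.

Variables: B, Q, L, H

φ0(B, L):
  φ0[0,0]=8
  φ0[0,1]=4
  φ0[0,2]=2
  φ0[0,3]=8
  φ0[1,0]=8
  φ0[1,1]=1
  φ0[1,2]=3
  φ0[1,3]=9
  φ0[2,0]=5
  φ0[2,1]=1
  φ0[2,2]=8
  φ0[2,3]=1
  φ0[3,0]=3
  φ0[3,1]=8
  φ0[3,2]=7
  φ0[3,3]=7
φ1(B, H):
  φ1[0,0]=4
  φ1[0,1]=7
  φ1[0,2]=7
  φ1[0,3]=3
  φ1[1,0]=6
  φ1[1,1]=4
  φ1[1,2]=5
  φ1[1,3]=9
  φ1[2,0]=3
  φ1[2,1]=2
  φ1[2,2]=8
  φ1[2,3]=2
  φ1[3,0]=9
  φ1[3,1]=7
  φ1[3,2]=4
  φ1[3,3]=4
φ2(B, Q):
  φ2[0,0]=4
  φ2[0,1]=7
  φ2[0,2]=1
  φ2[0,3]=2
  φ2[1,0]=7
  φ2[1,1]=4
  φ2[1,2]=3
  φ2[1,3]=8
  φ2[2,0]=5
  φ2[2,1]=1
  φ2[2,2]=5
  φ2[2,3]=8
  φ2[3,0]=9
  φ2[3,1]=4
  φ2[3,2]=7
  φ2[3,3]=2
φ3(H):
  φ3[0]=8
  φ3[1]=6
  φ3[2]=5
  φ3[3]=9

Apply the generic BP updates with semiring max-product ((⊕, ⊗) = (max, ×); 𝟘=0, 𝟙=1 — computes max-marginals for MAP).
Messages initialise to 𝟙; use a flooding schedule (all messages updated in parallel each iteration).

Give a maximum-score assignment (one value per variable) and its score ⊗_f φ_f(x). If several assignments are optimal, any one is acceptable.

init: all messages = 𝟙 over 4 values
r1 m[φ0→B] = [8, 9, 8, 8]
r1 m[φ0→L] = [8, 8, 8, 9]
r1 m[φ1→B] = [7, 9, 8, 9]
r1 m[φ1→H] = [9, 7, 8, 9]
r1 m[φ2→B] = [7, 8, 8, 9]
r1 m[φ2→Q] = [9, 7, 7, 8]
r1 m[φ3→H] = [8, 6, 5, 9]
r1 m[B→φ0] = [1, 1, 1, 1]
r1 m[B→φ1] = [1, 1, 1, 1]
r1 m[B→φ2] = [1, 1, 1, 1]
r1 m[Q→φ2] = [1, 1, 1, 1]
r1 m[L→φ0] = [1, 1, 1, 1]
r1 m[H→φ1] = [1, 1, 1, 1]
r1 m[H→φ3] = [1, 1, 1, 1]
r2 m[φ0→B] = [8, 9, 8, 8]
r2 m[φ0→L] = [8, 8, 8, 9]
r2 m[φ1→B] = [7, 9, 8, 9]
r2 m[φ1→H] = [9, 7, 8, 9]
r2 m[φ2→B] = [7, 8, 8, 9]
r2 m[φ2→Q] = [9, 7, 7, 8]
r2 m[φ3→H] = [8, 6, 5, 9]
r2 m[B→φ0] = [49, 72, 64, 81]
r2 m[B→φ1] = [56, 72, 64, 72]
r2 m[B→φ2] = [56, 81, 64, 72]
r2 m[Q→φ2] = [1, 1, 1, 1]
r2 m[L→φ0] = [1, 1, 1, 1]
r2 m[H→φ1] = [8, 6, 5, 9]
r2 m[H→φ3] = [9, 7, 8, 9]
r3 m[φ0→B] = [8, 9, 8, 8]
r3 m[φ0→L] = [576, 648, 567, 648]
r3 m[φ1→B] = [42, 81, 40, 72]
r3 m[φ1→H] = [648, 504, 512, 648]
r3 m[φ2→B] = [7, 8, 8, 9]
r3 m[φ2→Q] = [648, 392, 504, 648]
r3 m[φ3→H] = [8, 6, 5, 9]
r3 m[B→φ0] = [49, 72, 64, 81]
r3 m[B→φ1] = [56, 72, 64, 72]
r3 m[B→φ2] = [56, 81, 64, 72]
r3 m[Q→φ2] = [1, 1, 1, 1]
r3 m[L→φ0] = [1, 1, 1, 1]
r3 m[H→φ1] = [8, 6, 5, 9]
r3 m[H→φ3] = [9, 7, 8, 9]
r4 m[φ0→B] = [8, 9, 8, 8]
r4 m[φ0→L] = [576, 648, 567, 648]
r4 m[φ1→B] = [42, 81, 40, 72]
r4 m[φ1→H] = [648, 504, 512, 648]
r4 m[φ2→B] = [7, 8, 8, 9]
r4 m[φ2→Q] = [648, 392, 504, 648]
r4 m[φ3→H] = [8, 6, 5, 9]
r4 m[B→φ0] = [294, 648, 320, 648]
r4 m[B→φ1] = [56, 72, 64, 72]
r4 m[B→φ2] = [336, 729, 320, 576]
r4 m[Q→φ2] = [1, 1, 1, 1]
r4 m[L→φ0] = [1, 1, 1, 1]
r4 m[H→φ1] = [8, 6, 5, 9]
r4 m[H→φ3] = [648, 504, 512, 648]
r5 m[φ0→B] = [8, 9, 8, 8]
r5 m[φ0→L] = [5184, 5184, 4536, 5832]
r5 m[φ1→B] = [42, 81, 40, 72]
r5 m[φ1→H] = [648, 504, 512, 648]
r5 m[φ2→B] = [7, 8, 8, 9]
r5 m[φ2→Q] = [5184, 2916, 4032, 5832]
r5 m[φ3→H] = [8, 6, 5, 9]
r5 m[B→φ0] = [294, 648, 320, 648]
r5 m[B→φ1] = [56, 72, 64, 72]
r5 m[B→φ2] = [336, 729, 320, 576]
r5 m[Q→φ2] = [1, 1, 1, 1]
r5 m[L→φ0] = [1, 1, 1, 1]
r5 m[H→φ1] = [8, 6, 5, 9]
r5 m[H→φ3] = [648, 504, 512, 648]
r6 m[φ0→B] = [8, 9, 8, 8]
r6 m[φ0→L] = [5184, 5184, 4536, 5832]
r6 m[φ1→B] = [42, 81, 40, 72]
r6 m[φ1→H] = [648, 504, 512, 648]
r6 m[φ2→B] = [7, 8, 8, 9]
r6 m[φ2→Q] = [5184, 2916, 4032, 5832]
r6 m[φ3→H] = [8, 6, 5, 9]
r6 m[B→φ0] = [294, 648, 320, 648]
r6 m[B→φ1] = [56, 72, 64, 72]
r6 m[B→φ2] = [336, 729, 320, 576]
r6 m[Q→φ2] = [1, 1, 1, 1]
r6 m[L→φ0] = [1, 1, 1, 1]
r6 m[H→φ1] = [8, 6, 5, 9]
r6 m[H→φ3] = [648, 504, 512, 648]
fixed point reached at round 6
traceback from B: (B=1, Q=3, L=3, H=3), score=5832

assignment: (B=1, Q=3, L=3, H=3); score = 5832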